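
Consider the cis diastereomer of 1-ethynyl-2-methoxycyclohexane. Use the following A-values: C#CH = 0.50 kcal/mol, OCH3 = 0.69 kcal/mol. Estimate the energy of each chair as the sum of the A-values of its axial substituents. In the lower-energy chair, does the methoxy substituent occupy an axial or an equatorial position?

C1 and C2 have opposite parity, so for the cis isomer the two substituents are one axial and one equatorial in each chair.
Chair I (ethynyl axial, methoxy equatorial): E = 0.50 kcal/mol.
Chair II (ethynyl equatorial, methoxy axial): E = 0.69 kcal/mol.
Chair I is the more stable (lower-energy) conformer, and in that chair the methoxy group is equatorial.

equatorial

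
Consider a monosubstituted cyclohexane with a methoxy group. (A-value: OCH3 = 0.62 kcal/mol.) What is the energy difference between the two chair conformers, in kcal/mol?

0.62 kcal/mol

A monosubstituted cyclohexane has one chair with the methoxy group axial (E = A = 0.62 kcal/mol) and one with it equatorial (E = 0).
ΔE = 0.62 − 0 = 0.62 kcal/mol.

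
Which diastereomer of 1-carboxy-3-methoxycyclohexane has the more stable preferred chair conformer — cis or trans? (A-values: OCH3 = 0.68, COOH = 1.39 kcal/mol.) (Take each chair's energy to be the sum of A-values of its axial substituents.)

cis

At 1,3 positions (parity same): cis → (e,e or a,a); trans → (a,e or e,a).
Best chair for cis: E = 0.00 kcal/mol; best chair for trans: E = 0.68 kcal/mol.
The cis isomer is lower by 0.68 kcal/mol.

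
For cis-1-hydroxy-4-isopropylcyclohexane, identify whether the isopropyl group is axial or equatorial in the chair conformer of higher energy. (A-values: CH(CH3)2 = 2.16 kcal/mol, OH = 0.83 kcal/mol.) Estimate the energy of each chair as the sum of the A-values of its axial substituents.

C1 and C4 have opposite parity, so for the cis isomer the two substituents are one axial and one equatorial in each chair.
Chair I (isopropyl axial, hydroxyl equatorial): E = 2.16 kcal/mol.
Chair II (isopropyl equatorial, hydroxyl axial): E = 0.83 kcal/mol.
Chair I is the less stable (higher-energy) conformer, and in that chair the isopropyl group is axial.

axial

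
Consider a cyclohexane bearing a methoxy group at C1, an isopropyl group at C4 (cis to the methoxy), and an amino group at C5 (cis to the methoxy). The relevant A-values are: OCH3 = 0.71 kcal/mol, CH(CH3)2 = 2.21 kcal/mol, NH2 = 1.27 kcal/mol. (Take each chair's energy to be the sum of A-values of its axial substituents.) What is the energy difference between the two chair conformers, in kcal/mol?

Chair I (methoxy axial, isopropyl equatorial, amino axial): E = 1.98 kcal/mol.
Chair II (methoxy equatorial, isopropyl axial, amino equatorial): E = 2.21 kcal/mol.
ΔE = 2.21 − 1.98 = 0.23 kcal/mol; chair I is more stable.

0.23 kcal/mol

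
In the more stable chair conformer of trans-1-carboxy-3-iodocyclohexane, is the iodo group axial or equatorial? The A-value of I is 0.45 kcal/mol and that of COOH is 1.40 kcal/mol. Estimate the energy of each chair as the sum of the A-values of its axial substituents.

C1 and C3 have the same parity, so for the trans isomer the two substituents are one axial and one equatorial in each chair.
Chair I (iodo axial, carboxyl equatorial): E = 0.45 kcal/mol.
Chair II (iodo equatorial, carboxyl axial): E = 1.40 kcal/mol.
Chair I is the more stable (lower-energy) conformer, and in that chair the iodo group is axial.

axial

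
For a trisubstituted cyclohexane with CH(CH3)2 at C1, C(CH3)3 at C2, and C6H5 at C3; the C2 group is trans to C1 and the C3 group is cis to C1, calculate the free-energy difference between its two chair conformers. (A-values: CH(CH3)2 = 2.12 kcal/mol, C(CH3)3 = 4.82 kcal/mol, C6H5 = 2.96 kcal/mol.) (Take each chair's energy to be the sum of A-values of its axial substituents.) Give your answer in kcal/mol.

9.90 kcal/mol

Chair I (isopropyl axial, tert-butyl axial, phenyl axial): E = 9.90 kcal/mol.
Chair II (isopropyl equatorial, tert-butyl equatorial, phenyl equatorial): E = 0.00 kcal/mol.
ΔE = 9.90 − 0.00 = 9.90 kcal/mol; chair II is more stable.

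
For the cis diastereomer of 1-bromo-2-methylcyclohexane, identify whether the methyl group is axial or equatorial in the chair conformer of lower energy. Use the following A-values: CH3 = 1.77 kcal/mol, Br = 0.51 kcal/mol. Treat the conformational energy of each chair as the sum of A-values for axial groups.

equatorial

C1 and C2 have opposite parity, so for the cis isomer the two substituents are one axial and one equatorial in each chair.
Chair I (methyl axial, bromo equatorial): E = 1.77 kcal/mol.
Chair II (methyl equatorial, bromo axial): E = 0.51 kcal/mol.
Chair II is the more stable (lower-energy) conformer, and in that chair the methyl group is equatorial.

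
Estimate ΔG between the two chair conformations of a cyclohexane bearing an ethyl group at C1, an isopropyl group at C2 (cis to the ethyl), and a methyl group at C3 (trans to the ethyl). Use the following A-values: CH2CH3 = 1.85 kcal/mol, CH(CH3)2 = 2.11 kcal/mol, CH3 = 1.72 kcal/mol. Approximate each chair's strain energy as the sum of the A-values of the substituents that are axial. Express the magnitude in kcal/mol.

Chair I (ethyl axial, isopropyl equatorial, methyl equatorial): E = 1.85 kcal/mol.
Chair II (ethyl equatorial, isopropyl axial, methyl axial): E = 3.83 kcal/mol.
ΔE = 3.83 − 1.85 = 1.98 kcal/mol; chair I is more stable.

1.98 kcal/mol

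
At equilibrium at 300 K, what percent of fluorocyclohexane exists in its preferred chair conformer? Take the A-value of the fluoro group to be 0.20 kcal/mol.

58.3%

One chair has the fluoro group axial (E = 0.20 kcal/mol) and the other has it equatorial (E = 0).
ΔG = 0.20 kcal/mol between the two chairs.
K = exp(ΔG/RT) with R = 1.987×10⁻³ kcal mol⁻¹ K⁻¹ and T = 300 K gives K ≈ 1.4.
Fraction in the lower-energy chair = K/(K+1) = 58.3%.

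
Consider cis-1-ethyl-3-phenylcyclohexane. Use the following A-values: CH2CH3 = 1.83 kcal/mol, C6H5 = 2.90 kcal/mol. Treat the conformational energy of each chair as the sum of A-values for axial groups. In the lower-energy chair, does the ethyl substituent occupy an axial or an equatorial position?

C1 and C3 have the same parity, so for the cis isomer the two substituents are e,e in one chair and a,a in the other.
Chair I (ethyl axial, phenyl axial): E = 4.73 kcal/mol.
Chair II (ethyl equatorial, phenyl equatorial): E = 0.00 kcal/mol.
Chair II is the more stable (lower-energy) conformer, and in that chair the ethyl group is equatorial.

equatorial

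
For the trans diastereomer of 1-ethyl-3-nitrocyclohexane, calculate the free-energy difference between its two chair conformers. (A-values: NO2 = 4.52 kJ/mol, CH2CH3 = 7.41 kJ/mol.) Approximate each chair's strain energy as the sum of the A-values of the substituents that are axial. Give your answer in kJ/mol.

2.89 kJ/mol

C1 and C3 have the same parity, so for the trans isomer the two substituents are one axial and one equatorial in each chair.
Chair I (nitro axial, ethyl equatorial): E = 4.52 kJ/mol.
Chair II (nitro equatorial, ethyl axial): E = 7.41 kJ/mol.
ΔE = 7.41 − 4.52 = 2.89 kJ/mol; chair I is more stable.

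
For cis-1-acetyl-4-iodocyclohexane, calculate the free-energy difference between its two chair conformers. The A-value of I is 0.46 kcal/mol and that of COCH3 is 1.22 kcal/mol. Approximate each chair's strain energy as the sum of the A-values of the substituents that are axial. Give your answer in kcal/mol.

0.76 kcal/mol

C1 and C4 have opposite parity, so for the cis isomer the two substituents are one axial and one equatorial in each chair.
Chair I (iodo axial, acetyl equatorial): E = 0.46 kcal/mol.
Chair II (iodo equatorial, acetyl axial): E = 1.22 kcal/mol.
ΔE = 1.22 − 0.46 = 0.76 kcal/mol; chair I is more stable.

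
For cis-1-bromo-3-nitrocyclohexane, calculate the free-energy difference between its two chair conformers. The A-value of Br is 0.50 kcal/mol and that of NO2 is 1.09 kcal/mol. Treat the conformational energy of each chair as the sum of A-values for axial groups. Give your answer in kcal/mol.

1.59 kcal/mol

C1 and C3 have the same parity, so for the cis isomer the two substituents are e,e in one chair and a,a in the other.
Chair I (bromo axial, nitro axial): E = 1.59 kcal/mol.
Chair II (bromo equatorial, nitro equatorial): E = 0.00 kcal/mol.
ΔE = 1.59 − 0.00 = 1.59 kcal/mol; chair II is more stable.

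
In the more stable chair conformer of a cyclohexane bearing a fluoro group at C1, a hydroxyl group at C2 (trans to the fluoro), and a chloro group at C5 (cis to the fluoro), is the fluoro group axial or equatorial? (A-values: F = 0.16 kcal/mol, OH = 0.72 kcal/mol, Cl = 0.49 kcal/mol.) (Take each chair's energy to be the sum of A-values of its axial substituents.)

Chair I (fluoro axial, hydroxyl axial, chloro axial): E = 1.37 kcal/mol.
Chair II (fluoro equatorial, hydroxyl equatorial, chloro equatorial): E = 0.00 kcal/mol.
Chair II is the more stable (lower-energy) conformer, and in that chair the fluoro group is equatorial.

equatorial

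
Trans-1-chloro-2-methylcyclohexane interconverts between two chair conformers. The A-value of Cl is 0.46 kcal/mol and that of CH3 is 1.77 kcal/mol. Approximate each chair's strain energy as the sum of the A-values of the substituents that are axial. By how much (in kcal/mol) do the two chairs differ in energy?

C1 and C2 have opposite parity, so for the trans isomer the two substituents are e,e in one chair and a,a in the other.
Chair I (chloro axial, methyl axial): E = 2.23 kcal/mol.
Chair II (chloro equatorial, methyl equatorial): E = 0.00 kcal/mol.
ΔE = 2.23 − 0.00 = 2.23 kcal/mol; chair II is more stable.

2.23 kcal/mol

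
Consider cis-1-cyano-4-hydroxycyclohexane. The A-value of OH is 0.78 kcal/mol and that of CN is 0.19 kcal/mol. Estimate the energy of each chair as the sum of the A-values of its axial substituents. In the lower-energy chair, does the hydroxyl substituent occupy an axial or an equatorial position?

C1 and C4 have opposite parity, so for the cis isomer the two substituents are one axial and one equatorial in each chair.
Chair I (hydroxyl axial, cyano equatorial): E = 0.78 kcal/mol.
Chair II (hydroxyl equatorial, cyano axial): E = 0.19 kcal/mol.
Chair II is the more stable (lower-energy) conformer, and in that chair the hydroxyl group is equatorial.

equatorial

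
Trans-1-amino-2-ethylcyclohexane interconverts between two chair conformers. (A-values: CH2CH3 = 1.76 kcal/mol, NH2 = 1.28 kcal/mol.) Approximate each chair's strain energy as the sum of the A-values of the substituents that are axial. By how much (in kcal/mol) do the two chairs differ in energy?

C1 and C2 have opposite parity, so for the trans isomer the two substituents are e,e in one chair and a,a in the other.
Chair I (ethyl axial, amino axial): E = 3.04 kcal/mol.
Chair II (ethyl equatorial, amino equatorial): E = 0.00 kcal/mol.
ΔE = 3.04 − 0.00 = 3.04 kcal/mol; chair II is more stable.

3.04 kcal/mol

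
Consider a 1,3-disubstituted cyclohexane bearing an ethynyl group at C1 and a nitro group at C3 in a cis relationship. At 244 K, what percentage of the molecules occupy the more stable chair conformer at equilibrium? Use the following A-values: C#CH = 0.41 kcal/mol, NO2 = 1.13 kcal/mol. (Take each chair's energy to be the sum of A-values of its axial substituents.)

96.0%

C1 and C3 have the same parity, so for the cis isomer the two substituents are e,e in one chair and a,a in the other.
Chair I (ethynyl axial, nitro axial): E = 1.54 kcal/mol; chair II (ethynyl equatorial, nitro equatorial): E = 0.00 kcal/mol.
ΔG = 1.54 kcal/mol between the two chairs.
K = exp(ΔG/RT) with R = 1.987×10⁻³ kcal mol⁻¹ K⁻¹ and T = 244 K gives K ≈ 24.
Fraction in the lower-energy chair = K/(K+1) = 96.0%.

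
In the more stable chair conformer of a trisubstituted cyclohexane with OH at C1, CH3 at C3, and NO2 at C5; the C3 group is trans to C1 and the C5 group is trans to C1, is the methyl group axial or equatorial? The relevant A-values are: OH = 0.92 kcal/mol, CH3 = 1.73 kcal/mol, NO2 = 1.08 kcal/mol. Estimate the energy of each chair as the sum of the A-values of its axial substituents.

Chair I (hydroxyl axial, methyl equatorial, nitro equatorial): E = 0.92 kcal/mol.
Chair II (hydroxyl equatorial, methyl axial, nitro axial): E = 2.81 kcal/mol.
Chair I is the more stable (lower-energy) conformer, and in that chair the methyl group is equatorial.

equatorial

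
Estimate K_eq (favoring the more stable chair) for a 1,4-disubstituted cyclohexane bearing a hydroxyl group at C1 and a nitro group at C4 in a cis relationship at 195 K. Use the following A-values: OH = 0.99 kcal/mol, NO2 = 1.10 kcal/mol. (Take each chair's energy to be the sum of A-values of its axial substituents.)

K ≈ 1.33

C1 and C4 have opposite parity, so for the cis isomer the two substituents are one axial and one equatorial in each chair.
Chair I (hydroxyl axial, nitro equatorial): E = 0.99 kcal/mol; chair II (hydroxyl equatorial, nitro axial): E = 1.10 kcal/mol.
ΔG = 0.11 kcal/mol between the two chairs.
K = exp(ΔG/RT) with R = 1.987×10⁻³ kcal mol⁻¹ K⁻¹ and T = 195 K gives K ≈ 1.33.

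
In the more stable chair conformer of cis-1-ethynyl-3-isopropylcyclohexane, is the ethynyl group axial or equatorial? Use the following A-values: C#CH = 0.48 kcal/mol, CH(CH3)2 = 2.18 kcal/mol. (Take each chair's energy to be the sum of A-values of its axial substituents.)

equatorial

C1 and C3 have the same parity, so for the cis isomer the two substituents are e,e in one chair and a,a in the other.
Chair I (ethynyl axial, isopropyl axial): E = 2.66 kcal/mol.
Chair II (ethynyl equatorial, isopropyl equatorial): E = 0.00 kcal/mol.
Chair II is the more stable (lower-energy) conformer, and in that chair the ethynyl group is equatorial.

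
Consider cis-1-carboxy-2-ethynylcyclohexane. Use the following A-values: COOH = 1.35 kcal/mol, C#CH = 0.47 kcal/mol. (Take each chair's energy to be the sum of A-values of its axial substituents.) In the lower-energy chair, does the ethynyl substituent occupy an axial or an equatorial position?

C1 and C2 have opposite parity, so for the cis isomer the two substituents are one axial and one equatorial in each chair.
Chair I (carboxyl axial, ethynyl equatorial): E = 1.35 kcal/mol.
Chair II (carboxyl equatorial, ethynyl axial): E = 0.47 kcal/mol.
Chair II is the more stable (lower-energy) conformer, and in that chair the ethynyl group is axial.

axial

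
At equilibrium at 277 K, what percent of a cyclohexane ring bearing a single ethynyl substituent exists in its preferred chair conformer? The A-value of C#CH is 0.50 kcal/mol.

One chair has the ethynyl group axial (E = 0.50 kcal/mol) and the other has it equatorial (E = 0).
ΔG = 0.50 kcal/mol between the two chairs.
K = exp(ΔG/RT) with R = 1.987×10⁻³ kcal mol⁻¹ K⁻¹ and T = 277 K gives K ≈ 2.48.
Fraction in the lower-energy chair = K/(K+1) = 71.3%.

71.3%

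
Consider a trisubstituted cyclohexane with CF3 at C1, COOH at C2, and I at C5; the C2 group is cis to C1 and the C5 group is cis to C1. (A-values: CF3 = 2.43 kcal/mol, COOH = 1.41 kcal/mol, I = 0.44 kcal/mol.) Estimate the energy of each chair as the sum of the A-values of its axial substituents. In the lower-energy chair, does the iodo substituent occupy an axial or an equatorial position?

Chair I (trifluoromethyl axial, carboxyl equatorial, iodo axial): E = 2.87 kcal/mol.
Chair II (trifluoromethyl equatorial, carboxyl axial, iodo equatorial): E = 1.41 kcal/mol.
Chair II is the more stable (lower-energy) conformer, and in that chair the iodo group is equatorial.

equatorial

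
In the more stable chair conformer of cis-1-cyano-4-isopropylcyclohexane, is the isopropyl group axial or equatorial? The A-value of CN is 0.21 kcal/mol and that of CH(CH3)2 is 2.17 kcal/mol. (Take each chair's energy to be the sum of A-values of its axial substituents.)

C1 and C4 have opposite parity, so for the cis isomer the two substituents are one axial and one equatorial in each chair.
Chair I (cyano axial, isopropyl equatorial): E = 0.21 kcal/mol.
Chair II (cyano equatorial, isopropyl axial): E = 2.17 kcal/mol.
Chair I is the more stable (lower-energy) conformer, and in that chair the isopropyl group is equatorial.

equatorial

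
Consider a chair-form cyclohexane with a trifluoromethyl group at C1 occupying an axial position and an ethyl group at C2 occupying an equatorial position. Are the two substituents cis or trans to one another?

C1 and C2 have opposite parity, so their axial bonds point in opposite directions.
With opposite-parity carbons, two substituents on the same face are one axial and one equatorial; opposite faces give both axial or both equatorial.
Here the groups are axial/equatorial → same face → cis.

cis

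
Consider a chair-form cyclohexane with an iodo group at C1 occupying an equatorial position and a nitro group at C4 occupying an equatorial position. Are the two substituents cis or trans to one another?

trans

C1 and C4 have opposite parity, so their axial bonds point in opposite directions.
With opposite-parity carbons, two substituents on the same face are one axial and one equatorial; opposite faces give both axial or both equatorial.
Here the groups are equatorial/equatorial → opposite face → trans.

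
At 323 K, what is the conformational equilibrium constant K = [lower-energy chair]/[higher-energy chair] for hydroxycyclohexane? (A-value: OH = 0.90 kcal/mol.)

K ≈ 4.06

One chair has the hydroxyl group axial (E = 0.90 kcal/mol) and the other has it equatorial (E = 0).
ΔG = 0.90 kcal/mol between the two chairs.
K = exp(ΔG/RT) with R = 1.987×10⁻³ kcal mol⁻¹ K⁻¹ and T = 323 K gives K ≈ 4.06.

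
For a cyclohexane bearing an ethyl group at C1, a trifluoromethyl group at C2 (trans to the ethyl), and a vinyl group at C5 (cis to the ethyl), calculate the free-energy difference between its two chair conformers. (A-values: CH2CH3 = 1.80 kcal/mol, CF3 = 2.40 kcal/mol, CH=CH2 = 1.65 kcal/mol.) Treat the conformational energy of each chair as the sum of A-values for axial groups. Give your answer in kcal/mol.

Chair I (ethyl axial, trifluoromethyl axial, vinyl axial): E = 5.85 kcal/mol.
Chair II (ethyl equatorial, trifluoromethyl equatorial, vinyl equatorial): E = 0.00 kcal/mol.
ΔE = 5.85 − 0.00 = 5.85 kcal/mol; chair II is more stable.

5.85 kcal/mol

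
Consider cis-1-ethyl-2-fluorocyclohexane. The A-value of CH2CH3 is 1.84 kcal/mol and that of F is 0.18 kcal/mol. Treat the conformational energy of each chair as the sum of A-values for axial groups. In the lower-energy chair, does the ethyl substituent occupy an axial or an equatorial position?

equatorial

C1 and C2 have opposite parity, so for the cis isomer the two substituents are one axial and one equatorial in each chair.
Chair I (ethyl axial, fluoro equatorial): E = 1.84 kcal/mol.
Chair II (ethyl equatorial, fluoro axial): E = 0.18 kcal/mol.
Chair II is the more stable (lower-energy) conformer, and in that chair the ethyl group is equatorial.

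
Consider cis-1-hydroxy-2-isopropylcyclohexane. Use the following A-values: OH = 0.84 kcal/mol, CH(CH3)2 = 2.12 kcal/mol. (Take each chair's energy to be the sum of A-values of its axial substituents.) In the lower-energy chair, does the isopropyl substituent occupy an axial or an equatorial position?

equatorial

C1 and C2 have opposite parity, so for the cis isomer the two substituents are one axial and one equatorial in each chair.
Chair I (hydroxyl axial, isopropyl equatorial): E = 0.84 kcal/mol.
Chair II (hydroxyl equatorial, isopropyl axial): E = 2.12 kcal/mol.
Chair I is the more stable (lower-energy) conformer, and in that chair the isopropyl group is equatorial.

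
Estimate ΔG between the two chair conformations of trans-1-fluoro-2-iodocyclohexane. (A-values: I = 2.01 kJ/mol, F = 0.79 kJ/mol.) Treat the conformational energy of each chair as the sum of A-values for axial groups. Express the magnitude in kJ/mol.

2.80 kJ/mol

C1 and C2 have opposite parity, so for the trans isomer the two substituents are e,e in one chair and a,a in the other.
Chair I (iodo axial, fluoro axial): E = 2.80 kJ/mol.
Chair II (iodo equatorial, fluoro equatorial): E = 0.00 kJ/mol.
ΔE = 2.80 − 0.00 = 2.80 kJ/mol; chair II is more stable.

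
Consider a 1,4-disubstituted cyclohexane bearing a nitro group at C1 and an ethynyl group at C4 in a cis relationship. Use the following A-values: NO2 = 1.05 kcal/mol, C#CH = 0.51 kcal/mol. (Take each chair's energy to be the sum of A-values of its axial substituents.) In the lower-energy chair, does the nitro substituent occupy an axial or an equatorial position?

C1 and C4 have opposite parity, so for the cis isomer the two substituents are one axial and one equatorial in each chair.
Chair I (nitro axial, ethynyl equatorial): E = 1.05 kcal/mol.
Chair II (nitro equatorial, ethynyl axial): E = 0.51 kcal/mol.
Chair II is the more stable (lower-energy) conformer, and in that chair the nitro group is equatorial.

equatorial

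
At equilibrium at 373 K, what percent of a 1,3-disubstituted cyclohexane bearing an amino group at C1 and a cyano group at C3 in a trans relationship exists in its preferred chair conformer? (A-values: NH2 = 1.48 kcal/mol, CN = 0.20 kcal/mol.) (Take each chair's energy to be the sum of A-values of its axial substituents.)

C1 and C3 have the same parity, so for the trans isomer the two substituents are one axial and one equatorial in each chair.
Chair I (amino axial, cyano equatorial): E = 1.48 kcal/mol; chair II (amino equatorial, cyano axial): E = 0.20 kcal/mol.
ΔG = 1.28 kcal/mol between the two chairs.
K = exp(ΔG/RT) with R = 1.987×10⁻³ kcal mol⁻¹ K⁻¹ and T = 373 K gives K ≈ 5.62.
Fraction in the lower-energy chair = K/(K+1) = 84.9%.

84.9%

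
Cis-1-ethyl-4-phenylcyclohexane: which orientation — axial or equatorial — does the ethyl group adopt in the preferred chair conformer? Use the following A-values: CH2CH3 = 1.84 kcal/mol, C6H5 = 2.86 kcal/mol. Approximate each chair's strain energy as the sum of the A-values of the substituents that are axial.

axial

C1 and C4 have opposite parity, so for the cis isomer the two substituents are one axial and one equatorial in each chair.
Chair I (ethyl axial, phenyl equatorial): E = 1.84 kcal/mol.
Chair II (ethyl equatorial, phenyl axial): E = 2.86 kcal/mol.
Chair I is the more stable (lower-energy) conformer, and in that chair the ethyl group is axial.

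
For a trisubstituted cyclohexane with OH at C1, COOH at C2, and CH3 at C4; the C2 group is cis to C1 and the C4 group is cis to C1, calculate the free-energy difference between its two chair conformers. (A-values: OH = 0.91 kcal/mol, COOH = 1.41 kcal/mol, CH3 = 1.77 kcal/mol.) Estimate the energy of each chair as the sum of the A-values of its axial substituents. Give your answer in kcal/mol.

2.27 kcal/mol

Chair I (hydroxyl axial, carboxyl equatorial, methyl equatorial): E = 0.91 kcal/mol.
Chair II (hydroxyl equatorial, carboxyl axial, methyl axial): E = 3.18 kcal/mol.
ΔE = 3.18 − 0.91 = 2.27 kcal/mol; chair I is more stable.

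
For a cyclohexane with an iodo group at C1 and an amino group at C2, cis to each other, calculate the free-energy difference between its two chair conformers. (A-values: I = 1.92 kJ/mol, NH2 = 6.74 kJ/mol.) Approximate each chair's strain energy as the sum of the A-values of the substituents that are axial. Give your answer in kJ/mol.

4.82 kJ/mol

C1 and C2 have opposite parity, so for the cis isomer the two substituents are one axial and one equatorial in each chair.
Chair I (iodo axial, amino equatorial): E = 1.92 kJ/mol.
Chair II (iodo equatorial, amino axial): E = 6.74 kJ/mol.
ΔE = 6.74 − 1.92 = 4.82 kJ/mol; chair I is more stable.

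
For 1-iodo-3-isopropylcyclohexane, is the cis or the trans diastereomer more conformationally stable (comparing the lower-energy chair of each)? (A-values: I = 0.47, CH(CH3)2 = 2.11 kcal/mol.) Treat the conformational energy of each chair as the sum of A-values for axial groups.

At 1,3 positions (parity same): cis → (e,e or a,a); trans → (a,e or e,a).
Best chair for cis: E = 0.00 kcal/mol; best chair for trans: E = 0.47 kcal/mol.
The cis isomer is lower by 0.47 kcal/mol.

cis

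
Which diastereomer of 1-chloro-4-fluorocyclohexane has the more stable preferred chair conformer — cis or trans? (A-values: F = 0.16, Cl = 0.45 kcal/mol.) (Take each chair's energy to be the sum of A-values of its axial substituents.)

trans

At 1,4 positions (parity opposite): cis → (a,e or e,a); trans → (e,e or a,a).
Best chair for cis: E = 0.16 kcal/mol; best chair for trans: E = 0.00 kcal/mol.
The trans isomer is lower by 0.16 kcal/mol.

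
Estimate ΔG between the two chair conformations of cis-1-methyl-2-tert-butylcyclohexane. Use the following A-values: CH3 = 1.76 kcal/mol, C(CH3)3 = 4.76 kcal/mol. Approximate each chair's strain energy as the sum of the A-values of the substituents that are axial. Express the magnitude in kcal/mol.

3.00 kcal/mol

C1 and C2 have opposite parity, so for the cis isomer the two substituents are one axial and one equatorial in each chair.
Chair I (methyl axial, tert-butyl equatorial): E = 1.76 kcal/mol.
Chair II (methyl equatorial, tert-butyl axial): E = 4.76 kcal/mol.
ΔE = 4.76 − 1.76 = 3.00 kcal/mol; chair I is more stable.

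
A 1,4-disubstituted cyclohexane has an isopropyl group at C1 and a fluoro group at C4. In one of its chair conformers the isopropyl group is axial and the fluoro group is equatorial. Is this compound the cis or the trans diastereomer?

cis

C1 and C4 have opposite parity, so their axial bonds point in opposite directions.
With opposite-parity carbons, two substituents on the same face are one axial and one equatorial; opposite faces give both axial or both equatorial.
Here the groups are axial/equatorial → same face → cis.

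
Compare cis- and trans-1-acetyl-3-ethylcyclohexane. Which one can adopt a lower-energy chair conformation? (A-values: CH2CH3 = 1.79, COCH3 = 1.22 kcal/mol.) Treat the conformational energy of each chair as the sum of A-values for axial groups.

cis

At 1,3 positions (parity same): cis → (e,e or a,a); trans → (a,e or e,a).
Best chair for cis: E = 0.00 kcal/mol; best chair for trans: E = 1.22 kcal/mol.
The cis isomer is lower by 1.22 kcal/mol.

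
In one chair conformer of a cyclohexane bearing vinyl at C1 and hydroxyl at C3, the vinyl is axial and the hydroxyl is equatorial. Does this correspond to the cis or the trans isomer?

C1 and C3 have the same parity, so their axial bonds point in the same direction.
With same-parity carbons, two substituents on the same face are both axial or both equatorial; opposite faces give one of each.
Here the groups are axial/equatorial → opposite face → trans.

trans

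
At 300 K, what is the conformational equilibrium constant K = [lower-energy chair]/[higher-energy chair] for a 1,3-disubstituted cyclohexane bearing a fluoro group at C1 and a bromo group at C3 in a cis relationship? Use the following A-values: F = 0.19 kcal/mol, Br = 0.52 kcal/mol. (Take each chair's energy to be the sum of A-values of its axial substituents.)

C1 and C3 have the same parity, so for the cis isomer the two substituents are e,e in one chair and a,a in the other.
Chair I (fluoro axial, bromo axial): E = 0.71 kcal/mol; chair II (fluoro equatorial, bromo equatorial): E = 0.00 kcal/mol.
ΔG = 0.71 kcal/mol between the two chairs.
K = exp(ΔG/RT) with R = 1.987×10⁻³ kcal mol⁻¹ K⁻¹ and T = 300 K gives K ≈ 3.29.

K ≈ 3.29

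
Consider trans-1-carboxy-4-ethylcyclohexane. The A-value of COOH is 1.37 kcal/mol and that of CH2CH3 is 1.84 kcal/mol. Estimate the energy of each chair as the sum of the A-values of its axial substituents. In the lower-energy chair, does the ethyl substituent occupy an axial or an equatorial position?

equatorial

C1 and C4 have opposite parity, so for the trans isomer the two substituents are e,e in one chair and a,a in the other.
Chair I (carboxyl axial, ethyl axial): E = 3.21 kcal/mol.
Chair II (carboxyl equatorial, ethyl equatorial): E = 0.00 kcal/mol.
Chair II is the more stable (lower-energy) conformer, and in that chair the ethyl group is equatorial.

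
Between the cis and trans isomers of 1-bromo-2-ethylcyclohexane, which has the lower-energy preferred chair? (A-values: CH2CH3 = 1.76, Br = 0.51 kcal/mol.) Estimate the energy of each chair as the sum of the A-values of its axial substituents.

trans

At 1,2 positions (parity opposite): cis → (a,e or e,a); trans → (e,e or a,a).
Best chair for cis: E = 0.51 kcal/mol; best chair for trans: E = 0.00 kcal/mol.
The trans isomer is lower by 0.51 kcal/mol.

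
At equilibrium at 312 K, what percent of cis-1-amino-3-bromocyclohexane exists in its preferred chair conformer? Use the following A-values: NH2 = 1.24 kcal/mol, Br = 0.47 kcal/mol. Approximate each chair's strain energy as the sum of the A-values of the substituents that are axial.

C1 and C3 have the same parity, so for the cis isomer the two substituents are e,e in one chair and a,a in the other.
Chair I (amino axial, bromo axial): E = 1.71 kcal/mol; chair II (amino equatorial, bromo equatorial): E = 0.00 kcal/mol.
ΔG = 1.71 kcal/mol between the two chairs.
K = exp(ΔG/RT) with R = 1.987×10⁻³ kcal mol⁻¹ K⁻¹ and T = 312 K gives K ≈ 15.8.
Fraction in the lower-energy chair = K/(K+1) = 94.0%.

94.0%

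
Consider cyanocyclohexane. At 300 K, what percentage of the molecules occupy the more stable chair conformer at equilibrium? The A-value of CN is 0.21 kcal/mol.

58.7%

One chair has the cyano group axial (E = 0.21 kcal/mol) and the other has it equatorial (E = 0).
ΔG = 0.21 kcal/mol between the two chairs.
K = exp(ΔG/RT) with R = 1.987×10⁻³ kcal mol⁻¹ K⁻¹ and T = 300 K gives K ≈ 1.42.
Fraction in the lower-energy chair = K/(K+1) = 58.7%.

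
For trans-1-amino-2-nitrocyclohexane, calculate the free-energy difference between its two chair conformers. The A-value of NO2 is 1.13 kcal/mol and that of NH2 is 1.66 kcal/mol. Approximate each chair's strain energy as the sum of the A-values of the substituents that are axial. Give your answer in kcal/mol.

2.79 kcal/mol

C1 and C2 have opposite parity, so for the trans isomer the two substituents are e,e in one chair and a,a in the other.
Chair I (nitro axial, amino axial): E = 2.79 kcal/mol.
Chair II (nitro equatorial, amino equatorial): E = 0.00 kcal/mol.
ΔE = 2.79 − 0.00 = 2.79 kcal/mol; chair II is more stable.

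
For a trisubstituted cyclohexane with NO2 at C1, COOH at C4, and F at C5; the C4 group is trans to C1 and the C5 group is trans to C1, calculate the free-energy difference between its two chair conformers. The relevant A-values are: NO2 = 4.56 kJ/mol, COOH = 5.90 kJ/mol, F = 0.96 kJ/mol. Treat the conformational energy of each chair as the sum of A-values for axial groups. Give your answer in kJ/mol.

9.50 kJ/mol

Chair I (nitro axial, carboxyl axial, fluoro equatorial): E = 10.46 kJ/mol.
Chair II (nitro equatorial, carboxyl equatorial, fluoro axial): E = 0.96 kJ/mol.
ΔE = 10.46 − 0.96 = 9.50 kJ/mol; chair II is more stable.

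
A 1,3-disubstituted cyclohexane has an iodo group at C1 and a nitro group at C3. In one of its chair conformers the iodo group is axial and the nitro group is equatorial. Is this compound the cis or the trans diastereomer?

trans

C1 and C3 have the same parity, so their axial bonds point in the same direction.
With same-parity carbons, two substituents on the same face are both axial or both equatorial; opposite faces give one of each.
Here the groups are axial/equatorial → opposite face → trans.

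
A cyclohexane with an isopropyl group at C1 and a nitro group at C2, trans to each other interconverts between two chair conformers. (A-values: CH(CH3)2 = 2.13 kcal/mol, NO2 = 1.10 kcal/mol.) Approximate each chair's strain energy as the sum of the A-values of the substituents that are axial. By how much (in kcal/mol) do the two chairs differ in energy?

3.23 kcal/mol

C1 and C2 have opposite parity, so for the trans isomer the two substituents are e,e in one chair and a,a in the other.
Chair I (isopropyl axial, nitro axial): E = 3.23 kcal/mol.
Chair II (isopropyl equatorial, nitro equatorial): E = 0.00 kcal/mol.
ΔE = 3.23 − 0.00 = 3.23 kcal/mol; chair II is more stable.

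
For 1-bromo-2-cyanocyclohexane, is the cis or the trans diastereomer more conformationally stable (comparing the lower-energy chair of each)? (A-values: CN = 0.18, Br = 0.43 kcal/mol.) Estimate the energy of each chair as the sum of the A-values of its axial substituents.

At 1,2 positions (parity opposite): cis → (a,e or e,a); trans → (e,e or a,a).
Best chair for cis: E = 0.18 kcal/mol; best chair for trans: E = 0.00 kcal/mol.
The trans isomer is lower by 0.18 kcal/mol.

trans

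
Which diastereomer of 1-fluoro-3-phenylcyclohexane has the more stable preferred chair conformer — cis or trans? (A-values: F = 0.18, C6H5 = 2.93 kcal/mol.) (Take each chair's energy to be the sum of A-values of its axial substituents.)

cis

At 1,3 positions (parity same): cis → (e,e or a,a); trans → (a,e or e,a).
Best chair for cis: E = 0.00 kcal/mol; best chair for trans: E = 0.18 kcal/mol.
The cis isomer is lower by 0.18 kcal/mol.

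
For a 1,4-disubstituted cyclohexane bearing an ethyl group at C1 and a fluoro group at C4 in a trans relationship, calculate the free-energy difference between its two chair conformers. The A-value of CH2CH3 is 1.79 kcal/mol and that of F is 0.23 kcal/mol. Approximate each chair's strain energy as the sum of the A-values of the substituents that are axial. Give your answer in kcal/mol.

C1 and C4 have opposite parity, so for the trans isomer the two substituents are e,e in one chair and a,a in the other.
Chair I (ethyl axial, fluoro axial): E = 2.02 kcal/mol.
Chair II (ethyl equatorial, fluoro equatorial): E = 0.00 kcal/mol.
ΔE = 2.02 − 0.00 = 2.02 kcal/mol; chair II is more stable.

2.02 kcal/mol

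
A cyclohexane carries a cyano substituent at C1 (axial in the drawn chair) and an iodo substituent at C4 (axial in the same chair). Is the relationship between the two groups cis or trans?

C1 and C4 have opposite parity, so their axial bonds point in opposite directions.
With opposite-parity carbons, two substituents on the same face are one axial and one equatorial; opposite faces give both axial or both equatorial.
Here the groups are axial/axial → opposite face → trans.

trans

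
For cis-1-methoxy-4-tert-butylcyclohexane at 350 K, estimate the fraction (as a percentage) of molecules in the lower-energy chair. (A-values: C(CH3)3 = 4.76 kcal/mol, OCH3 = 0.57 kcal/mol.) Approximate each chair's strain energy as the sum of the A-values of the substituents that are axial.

C1 and C4 have opposite parity, so for the cis isomer the two substituents are one axial and one equatorial in each chair.
Chair I (tert-butyl axial, methoxy equatorial): E = 4.76 kcal/mol; chair II (tert-butyl equatorial, methoxy axial): E = 0.57 kcal/mol.
ΔG = 4.19 kcal/mol between the two chairs.
K = exp(ΔG/RT) with R = 1.987×10⁻³ kcal mol⁻¹ K⁻¹ and T = 350 K gives K ≈ 414.
Fraction in the lower-energy chair = K/(K+1) = 99.8%.

99.8%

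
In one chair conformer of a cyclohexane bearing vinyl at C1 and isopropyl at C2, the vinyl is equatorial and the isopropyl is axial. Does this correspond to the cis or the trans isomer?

C1 and C2 have opposite parity, so their axial bonds point in opposite directions.
With opposite-parity carbons, two substituents on the same face are one axial and one equatorial; opposite faces give both axial or both equatorial.
Here the groups are equatorial/axial → same face → cis.

cis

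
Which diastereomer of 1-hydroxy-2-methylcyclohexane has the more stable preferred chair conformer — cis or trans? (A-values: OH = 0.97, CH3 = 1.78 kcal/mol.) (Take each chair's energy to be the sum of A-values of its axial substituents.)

trans

At 1,2 positions (parity opposite): cis → (a,e or e,a); trans → (e,e or a,a).
Best chair for cis: E = 0.97 kcal/mol; best chair for trans: E = 0.00 kcal/mol.
The trans isomer is lower by 0.97 kcal/mol.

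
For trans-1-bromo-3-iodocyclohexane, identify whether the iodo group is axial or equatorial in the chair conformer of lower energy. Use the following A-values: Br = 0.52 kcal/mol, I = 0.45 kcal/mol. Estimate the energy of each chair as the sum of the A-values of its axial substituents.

axial

C1 and C3 have the same parity, so for the trans isomer the two substituents are one axial and one equatorial in each chair.
Chair I (bromo axial, iodo equatorial): E = 0.52 kcal/mol.
Chair II (bromo equatorial, iodo axial): E = 0.45 kcal/mol.
Chair II is the more stable (lower-energy) conformer, and in that chair the iodo group is axial.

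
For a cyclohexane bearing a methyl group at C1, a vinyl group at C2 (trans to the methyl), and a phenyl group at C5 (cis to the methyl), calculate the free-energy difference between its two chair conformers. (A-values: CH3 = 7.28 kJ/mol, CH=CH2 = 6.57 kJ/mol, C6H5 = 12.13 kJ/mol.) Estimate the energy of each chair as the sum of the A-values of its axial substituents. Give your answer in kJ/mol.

Chair I (methyl axial, vinyl axial, phenyl axial): E = 25.98 kJ/mol.
Chair II (methyl equatorial, vinyl equatorial, phenyl equatorial): E = 0.00 kJ/mol.
ΔE = 25.98 − 0.00 = 25.98 kJ/mol; chair II is more stable.

25.98 kJ/mol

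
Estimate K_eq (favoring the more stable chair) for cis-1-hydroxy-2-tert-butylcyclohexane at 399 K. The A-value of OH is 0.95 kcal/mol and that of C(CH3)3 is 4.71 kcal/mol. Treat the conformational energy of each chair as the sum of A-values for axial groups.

K ≈ 115

C1 and C2 have opposite parity, so for the cis isomer the two substituents are one axial and one equatorial in each chair.
Chair I (hydroxyl axial, tert-butyl equatorial): E = 0.95 kcal/mol; chair II (hydroxyl equatorial, tert-butyl axial): E = 4.71 kcal/mol.
ΔG = 3.76 kcal/mol between the two chairs.
K = exp(ΔG/RT) with R = 1.987×10⁻³ kcal mol⁻¹ K⁻¹ and T = 399 K gives K ≈ 115.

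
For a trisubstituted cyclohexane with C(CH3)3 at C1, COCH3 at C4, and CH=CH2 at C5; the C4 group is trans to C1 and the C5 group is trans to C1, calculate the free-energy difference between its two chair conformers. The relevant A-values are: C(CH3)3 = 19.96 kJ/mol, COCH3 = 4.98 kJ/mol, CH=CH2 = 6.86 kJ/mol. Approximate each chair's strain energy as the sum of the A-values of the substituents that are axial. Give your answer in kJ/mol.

Chair I (tert-butyl axial, acetyl axial, vinyl equatorial): E = 24.94 kJ/mol.
Chair II (tert-butyl equatorial, acetyl equatorial, vinyl axial): E = 6.86 kJ/mol.
ΔE = 24.94 − 6.86 = 18.08 kJ/mol; chair II is more stable.

18.08 kJ/mol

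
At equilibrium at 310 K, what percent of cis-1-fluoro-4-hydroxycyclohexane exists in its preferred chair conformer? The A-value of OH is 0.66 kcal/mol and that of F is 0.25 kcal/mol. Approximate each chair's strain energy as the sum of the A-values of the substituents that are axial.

66.1%

C1 and C4 have opposite parity, so for the cis isomer the two substituents are one axial and one equatorial in each chair.
Chair I (hydroxyl axial, fluoro equatorial): E = 0.66 kcal/mol; chair II (hydroxyl equatorial, fluoro axial): E = 0.25 kcal/mol.
ΔG = 0.41 kcal/mol between the two chairs.
K = exp(ΔG/RT) with R = 1.987×10⁻³ kcal mol⁻¹ K⁻¹ and T = 310 K gives K ≈ 1.95.
Fraction in the lower-energy chair = K/(K+1) = 66.1%.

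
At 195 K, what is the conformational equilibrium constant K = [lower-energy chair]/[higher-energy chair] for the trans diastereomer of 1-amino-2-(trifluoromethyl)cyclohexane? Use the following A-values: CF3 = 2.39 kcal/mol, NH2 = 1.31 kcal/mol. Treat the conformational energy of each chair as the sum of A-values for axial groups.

C1 and C2 have opposite parity, so for the trans isomer the two substituents are e,e in one chair and a,a in the other.
Chair I (trifluoromethyl axial, amino axial): E = 3.70 kcal/mol; chair II (trifluoromethyl equatorial, amino equatorial): E = 0.00 kcal/mol.
ΔG = 3.70 kcal/mol between the two chairs.
K = exp(ΔG/RT) with R = 1.987×10⁻³ kcal mol⁻¹ K⁻¹ and T = 195 K gives K ≈ 1.4e+04.

K ≈ 14034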